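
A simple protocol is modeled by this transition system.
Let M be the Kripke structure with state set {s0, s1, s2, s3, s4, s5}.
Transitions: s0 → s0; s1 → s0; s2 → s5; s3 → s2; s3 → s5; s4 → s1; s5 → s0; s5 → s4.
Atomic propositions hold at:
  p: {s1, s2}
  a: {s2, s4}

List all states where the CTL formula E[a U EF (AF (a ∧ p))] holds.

Sat(a ∧ p) = {s2}
AF (a ∧ p): least fixpoint, start Z0 = {s2}, add states with every successor in Z. Already a fixed point.
Sat(AF (a ∧ p)) = {s2}
EF (AF (a ∧ p)): least fixpoint, start Z0 = {s2}, add states with some successor in Z. Z1 = {s2, s3}; fixed.
Sat(EF (AF (a ∧ p))) = {s2, s3}
E[a U EF (AF (a ∧ p))]: least fixpoint, start Z0 = Sat(EF (AF (a ∧ p))) = {s2, s3}, add states in Sat(a) with some successor in Z. Already a fixed point.
Sat(E[a U EF (AF (a ∧ p))]) = {s2, s3}

{s2, s3}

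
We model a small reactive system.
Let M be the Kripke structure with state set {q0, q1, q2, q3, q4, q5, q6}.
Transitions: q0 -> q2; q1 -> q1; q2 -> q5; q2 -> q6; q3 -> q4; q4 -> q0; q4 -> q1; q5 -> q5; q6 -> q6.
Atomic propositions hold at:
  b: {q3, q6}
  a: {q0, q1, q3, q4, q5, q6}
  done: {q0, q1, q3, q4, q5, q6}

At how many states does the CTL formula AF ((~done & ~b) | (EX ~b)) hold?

Sat(~done) = {q2}
Sat(~b) = {q0, q1, q2, q4, q5}
Sat(~done & ~b) = {q2}
Sat(EX ~b) = {s : some successor in {q0, q1, q2, q4, q5}} = {q0, q1, q2, q3, q4, q5}
Sat((~done & ~b) | (EX ~b)) = {q0, q1, q2, q3, q4, q5}
AF ((~done & ~b) | (EX ~b)): least fixpoint, start Z0 = {q0, q1, q2, q3, q4, q5}, add states with every successor in Z. Already a fixed point.
Sat(AF ((~done & ~b) | (EX ~b))) = {q0, q1, q2, q3, q4, q5}
|Sat(AF ((~done & ~b) | (EX ~b)))| = |{q0, q1, q2, q3, q4, q5}| = 6.

6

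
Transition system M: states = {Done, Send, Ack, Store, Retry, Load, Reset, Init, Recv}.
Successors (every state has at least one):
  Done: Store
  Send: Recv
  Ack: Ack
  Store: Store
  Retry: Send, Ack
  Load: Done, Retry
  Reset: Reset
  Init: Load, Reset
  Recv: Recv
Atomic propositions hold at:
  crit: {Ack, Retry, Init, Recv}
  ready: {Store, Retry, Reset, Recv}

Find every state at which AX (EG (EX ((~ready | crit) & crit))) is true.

{Send, Ack, Retry, Recv}

Sat(~ready) = {Done, Send, Ack, Load, Init}
Sat(~ready | crit) = {Done, Send, Ack, Retry, Load, Init, Recv}
Sat((~ready | crit) & crit) = {Ack, Retry, Init, Recv}
Sat(EX ((~ready | crit) & crit)) = {s : some successor in {Ack, Retry, Init, Recv}} = {Send, Ack, Retry, Load, Recv}
EG (EX ((~ready | crit) & crit)): greatest fixpoint, start Z0 = {Send, Ack, Retry, Load, Recv}, keep only states in Sat with some successor in Z. Already a fixed point.
Sat(EG (EX ((~ready | crit) & crit))) = {Send, Ack, Retry, Load, Recv}
Sat(AX (EG (EX ((~ready | crit) & crit)))) = {s : every successor in {Send, Ack, Retry, Load, Recv}} = {Send, Ack, Retry, Recv}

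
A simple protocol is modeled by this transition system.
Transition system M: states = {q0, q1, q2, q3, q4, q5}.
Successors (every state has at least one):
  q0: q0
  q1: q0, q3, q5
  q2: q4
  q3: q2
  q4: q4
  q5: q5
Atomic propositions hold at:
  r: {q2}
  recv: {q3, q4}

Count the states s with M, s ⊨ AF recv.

AF recv: least fixpoint, start Z0 = {q3, q4}, add states with every successor in Z. Z1 = {q2, q3, q4}; fixed.
Sat(AF recv) = {q2, q3, q4}
|Sat(AF recv)| = |{q2, q3, q4}| = 3.

3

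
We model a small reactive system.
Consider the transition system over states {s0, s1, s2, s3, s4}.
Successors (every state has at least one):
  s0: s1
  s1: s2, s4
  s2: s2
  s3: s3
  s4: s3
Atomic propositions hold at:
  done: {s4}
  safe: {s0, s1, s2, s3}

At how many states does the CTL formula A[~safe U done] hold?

Sat(~safe) = {s4}
A[~safe U done]: least fixpoint, start Z0 = Sat(done) = {s4}, add states in Sat(~safe) with every successor in Z. Already a fixed point.
Sat(A[~safe U done]) = {s4}
|Sat(A[~safe U done])| = |{s4}| = 1.

1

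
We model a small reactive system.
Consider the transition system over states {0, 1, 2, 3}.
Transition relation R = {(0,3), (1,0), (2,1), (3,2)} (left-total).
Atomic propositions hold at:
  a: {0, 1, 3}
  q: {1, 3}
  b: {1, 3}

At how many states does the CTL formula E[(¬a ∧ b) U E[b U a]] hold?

Sat(¬a) = {2}
Sat(¬a ∧ b) = ∅
E[b U a]: least fixpoint, start Z0 = Sat(a) = {0, 1, 3}, add states in Sat(b) with some successor in Z. Already a fixed point.
Sat(E[b U a]) = {0, 1, 3}
E[(¬a ∧ b) U E[b U a]]: least fixpoint, start Z0 = Sat(E[b U a]) = {0, 1, 3}, add states in Sat(¬a ∧ b) with some successor in Z. Already a fixed point.
Sat(E[(¬a ∧ b) U E[b U a]]) = {0, 1, 3}
|Sat(E[(¬a ∧ b) U E[b U a]])| = |{0, 1, 3}| = 3.

3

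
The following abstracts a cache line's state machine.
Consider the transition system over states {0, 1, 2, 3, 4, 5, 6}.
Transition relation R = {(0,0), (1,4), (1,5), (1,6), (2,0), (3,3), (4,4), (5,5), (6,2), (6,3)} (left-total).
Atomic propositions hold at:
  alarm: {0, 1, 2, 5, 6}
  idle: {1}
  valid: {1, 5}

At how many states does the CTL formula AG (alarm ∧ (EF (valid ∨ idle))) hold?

1

Sat(valid ∨ idle) = {1, 5}
EF (valid ∨ idle): least fixpoint, start Z0 = {1, 5}, add states with some successor in Z. Already a fixed point.
Sat(EF (valid ∨ idle)) = {1, 5}
Sat(alarm ∧ (EF (valid ∨ idle))) = {1, 5}
AG (alarm ∧ (EF (valid ∨ idle))): greatest fixpoint, start Z0 = {1, 5}, keep only states in Sat with every successor in Z. Z1 = {5}; fixed.
Sat(AG (alarm ∧ (EF (valid ∨ idle)))) = {5}
|Sat(AG (alarm ∧ (EF (valid ∨ idle))))| = |{5}| = 1.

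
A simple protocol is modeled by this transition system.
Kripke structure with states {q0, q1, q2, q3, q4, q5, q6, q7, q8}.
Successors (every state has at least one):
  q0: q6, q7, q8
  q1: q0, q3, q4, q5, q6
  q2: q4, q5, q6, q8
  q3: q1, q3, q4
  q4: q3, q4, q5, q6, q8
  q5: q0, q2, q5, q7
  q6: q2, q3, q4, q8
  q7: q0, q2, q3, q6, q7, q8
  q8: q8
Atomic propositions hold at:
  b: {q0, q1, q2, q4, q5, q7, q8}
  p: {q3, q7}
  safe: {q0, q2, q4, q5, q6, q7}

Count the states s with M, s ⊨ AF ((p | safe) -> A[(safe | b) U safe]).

Sat(p | safe) = {q0, q2, q3, q4, q5, q6, q7}
Sat(safe | b) = {q0, q1, q2, q4, q5, q6, q7, q8}
A[(safe | b) U safe]: least fixpoint, start Z0 = Sat(safe) = {q0, q2, q4, q5, q6, q7}, add states in Sat(safe | b) with every successor in Z. Already a fixed point.
Sat(A[(safe | b) U safe]) = {q0, q2, q4, q5, q6, q7}
Sat((p | safe) -> A[(safe | b) U safe]) = {q0, q1, q2, q4, q5, q6, q7, q8}
AF ((p | safe) -> A[(safe | b) U safe]): least fixpoint, start Z0 = {q0, q1, q2, q4, q5, q6, q7, q8}, add states with every successor in Z. Already a fixed point.
Sat(AF ((p | safe) -> A[(safe | b) U safe])) = {q0, q1, q2, q4, q5, q6, q7, q8}
|Sat(AF ((p | safe) -> A[(safe | b) U safe]))| = |{q0, q1, q2, q4, q5, q6, q7, q8}| = 8.

8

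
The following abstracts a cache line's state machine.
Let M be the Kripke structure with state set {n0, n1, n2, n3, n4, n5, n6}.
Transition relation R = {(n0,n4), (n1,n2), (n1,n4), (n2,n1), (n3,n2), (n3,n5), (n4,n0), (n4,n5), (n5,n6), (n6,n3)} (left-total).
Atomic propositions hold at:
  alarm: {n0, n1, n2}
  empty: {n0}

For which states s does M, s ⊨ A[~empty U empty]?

Sat(~empty) = {n1, n2, n3, n4, n5, n6}
A[~empty U empty]: least fixpoint, start Z0 = Sat(empty) = {n0}, add states in Sat(~empty) with every successor in Z. Already a fixed point.
Sat(A[~empty U empty]) = {n0}

{n0}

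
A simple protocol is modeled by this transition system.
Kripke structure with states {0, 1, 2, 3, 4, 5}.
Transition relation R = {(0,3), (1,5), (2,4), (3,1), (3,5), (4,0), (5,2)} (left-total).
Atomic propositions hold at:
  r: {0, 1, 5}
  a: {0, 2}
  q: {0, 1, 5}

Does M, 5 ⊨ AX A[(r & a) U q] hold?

No

Sat(r & a) = {0}
A[(r & a) U q]: least fixpoint, start Z0 = Sat(q) = {0, 1, 5}, add states in Sat(r & a) with every successor in Z. Already a fixed point.
Sat(A[(r & a) U q]) = {0, 1, 5}
Sat(AX A[(r & a) U q]) = {s : every successor in {0, 1, 5}} = {1, 3, 4}
5 ∉ Sat(AX A[(r & a) U q]) = {1, 3, 4}, so the formula does not hold at 5.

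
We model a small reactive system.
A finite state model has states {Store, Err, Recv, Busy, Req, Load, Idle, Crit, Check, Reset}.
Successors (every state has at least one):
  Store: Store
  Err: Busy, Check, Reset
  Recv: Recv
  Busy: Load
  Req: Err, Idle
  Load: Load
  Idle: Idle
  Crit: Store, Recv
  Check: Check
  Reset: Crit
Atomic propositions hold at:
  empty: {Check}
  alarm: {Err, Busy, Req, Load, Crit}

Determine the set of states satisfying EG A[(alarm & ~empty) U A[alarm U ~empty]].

Sat(~empty) = {Store, Err, Recv, Busy, Req, Load, Idle, Crit, Reset}
Sat(alarm & ~empty) = {Err, Busy, Req, Load, Crit}
A[alarm U ~empty]: least fixpoint, start Z0 = Sat(~empty) = {Store, Err, Recv, Busy, Req, Load, Idle, Crit, Reset}, add states in Sat(alarm) with every successor in Z. Already a fixed point.
Sat(A[alarm U ~empty]) = {Store, Err, Recv, Busy, Req, Load, Idle, Crit, Reset}
A[(alarm & ~empty) U A[alarm U ~empty]]: least fixpoint, start Z0 = Sat(A[alarm U ~empty]) = {Store, Err, Recv, Busy, Req, Load, Idle, Crit, Reset}, add states in Sat(alarm & ~empty) with every successor in Z. Already a fixed point.
Sat(A[(alarm & ~empty) U A[alarm U ~empty]]) = {Store, Err, Recv, Busy, Req, Load, Idle, Crit, Reset}
EG A[(alarm & ~empty) U A[alarm U ~empty]]: greatest fixpoint, start Z0 = {Store, Err, Recv, Busy, Req, Load, Idle, Crit, Reset}, keep only states in Sat with some successor in Z. Already a fixed point.
Sat(EG A[(alarm & ~empty) U A[alarm U ~empty]]) = {Store, Err, Recv, Busy, Req, Load, Idle, Crit, Reset}

{Store, Err, Recv, Busy, Req, Load, Idle, Crit, Reset}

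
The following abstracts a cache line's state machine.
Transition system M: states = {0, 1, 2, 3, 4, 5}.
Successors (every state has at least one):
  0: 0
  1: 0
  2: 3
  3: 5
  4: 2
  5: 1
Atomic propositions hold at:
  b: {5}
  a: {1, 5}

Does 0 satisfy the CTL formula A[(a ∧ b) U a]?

Sat(a ∧ b) = {5}
A[(a ∧ b) U a]: least fixpoint, start Z0 = Sat(a) = {1, 5}, add states in Sat(a ∧ b) with every successor in Z. Already a fixed point.
Sat(A[(a ∧ b) U a]) = {1, 5}
0 ∉ Sat(A[(a ∧ b) U a]) = {1, 5}, so the formula does not hold at 0.

No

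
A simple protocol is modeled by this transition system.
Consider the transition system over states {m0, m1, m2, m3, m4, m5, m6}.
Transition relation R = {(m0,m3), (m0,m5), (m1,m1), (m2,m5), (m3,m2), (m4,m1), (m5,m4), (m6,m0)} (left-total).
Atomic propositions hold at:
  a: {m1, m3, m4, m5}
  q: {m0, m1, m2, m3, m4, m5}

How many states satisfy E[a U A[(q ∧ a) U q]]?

Sat(q ∧ a) = {m1, m3, m4, m5}
A[(q ∧ a) U q]: least fixpoint, start Z0 = Sat(q) = {m0, m1, m2, m3, m4, m5}, add states in Sat(q ∧ a) with every successor in Z. Already a fixed point.
Sat(A[(q ∧ a) U q]) = {m0, m1, m2, m3, m4, m5}
E[a U A[(q ∧ a) U q]]: least fixpoint, start Z0 = Sat(A[(q ∧ a) U q]) = {m0, m1, m2, m3, m4, m5}, add states in Sat(a) with some successor in Z. Already a fixed point.
Sat(E[a U A[(q ∧ a) U q]]) = {m0, m1, m2, m3, m4, m5}
|Sat(E[a U A[(q ∧ a) U q]])| = |{m0, m1, m2, m3, m4, m5}| = 6.

6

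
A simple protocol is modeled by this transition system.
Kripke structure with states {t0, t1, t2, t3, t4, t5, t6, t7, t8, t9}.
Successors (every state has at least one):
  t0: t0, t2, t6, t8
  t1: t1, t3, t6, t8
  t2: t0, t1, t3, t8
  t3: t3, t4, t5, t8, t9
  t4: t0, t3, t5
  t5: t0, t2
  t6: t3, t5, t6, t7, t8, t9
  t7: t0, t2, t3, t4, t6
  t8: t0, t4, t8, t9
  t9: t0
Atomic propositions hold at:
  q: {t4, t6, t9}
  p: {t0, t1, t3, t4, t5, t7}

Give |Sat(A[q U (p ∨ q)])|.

Sat(p ∨ q) = {t0, t1, t3, t4, t5, t6, t7, t9}
A[q U (p ∨ q)]: least fixpoint, start Z0 = Sat((p ∨ q)) = {t0, t1, t3, t4, t5, t6, t7, t9}, add states in Sat(q) with every successor in Z. Already a fixed point.
Sat(A[q U (p ∨ q)]) = {t0, t1, t3, t4, t5, t6, t7, t9}
|Sat(A[q U (p ∨ q)])| = |{t0, t1, t3, t4, t5, t6, t7, t9}| = 8.

8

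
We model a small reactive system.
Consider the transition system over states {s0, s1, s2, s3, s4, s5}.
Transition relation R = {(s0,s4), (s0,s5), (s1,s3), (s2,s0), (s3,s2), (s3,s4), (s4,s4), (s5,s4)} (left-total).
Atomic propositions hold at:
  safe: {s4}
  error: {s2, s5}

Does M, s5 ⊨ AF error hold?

Yes

AF error: least fixpoint, start Z0 = {s2, s5}, add states with every successor in Z. Already a fixed point.
Sat(AF error) = {s2, s5}
s5 ∈ Sat(AF error) = {s2, s5}, so the formula holds at s5.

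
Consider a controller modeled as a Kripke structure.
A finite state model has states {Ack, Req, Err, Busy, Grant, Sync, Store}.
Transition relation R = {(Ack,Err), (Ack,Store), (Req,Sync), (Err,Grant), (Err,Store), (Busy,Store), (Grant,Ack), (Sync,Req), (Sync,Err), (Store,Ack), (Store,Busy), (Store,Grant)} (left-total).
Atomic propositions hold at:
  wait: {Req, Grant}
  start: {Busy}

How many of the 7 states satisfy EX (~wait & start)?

1

Sat(~wait) = {Ack, Err, Busy, Sync, Store}
Sat(~wait & start) = {Busy}
Sat(EX (~wait & start)) = {s : some successor in {Busy}} = {Store}
|Sat(EX (~wait & start))| = |{Store}| = 1.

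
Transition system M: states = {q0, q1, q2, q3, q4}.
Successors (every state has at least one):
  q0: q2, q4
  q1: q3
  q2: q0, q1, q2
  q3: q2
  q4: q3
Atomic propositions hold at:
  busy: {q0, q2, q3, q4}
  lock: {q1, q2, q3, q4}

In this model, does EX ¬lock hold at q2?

Sat(¬lock) = {q0}
Sat(EX ¬lock) = {s : some successor in {q0}} = {q2}
q2 ∈ Sat(EX ¬lock) = {q2}, so the formula holds at q2.

Yes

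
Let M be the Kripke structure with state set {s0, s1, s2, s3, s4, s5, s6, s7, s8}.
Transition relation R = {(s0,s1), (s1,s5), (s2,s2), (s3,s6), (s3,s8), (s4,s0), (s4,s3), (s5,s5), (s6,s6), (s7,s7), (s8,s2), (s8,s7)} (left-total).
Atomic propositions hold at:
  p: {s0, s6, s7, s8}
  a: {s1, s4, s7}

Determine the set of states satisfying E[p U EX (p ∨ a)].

{s0, s3, s4, s6, s7, s8}

Sat(p ∨ a) = {s0, s1, s4, s6, s7, s8}
Sat(EX (p ∨ a)) = {s : some successor in {s0, s1, s4, s6, s7, s8}} = {s0, s3, s4, s6, s7, s8}
E[p U EX (p ∨ a)]: least fixpoint, start Z0 = Sat(EX (p ∨ a)) = {s0, s3, s4, s6, s7, s8}, add states in Sat(p) with some successor in Z. Already a fixed point.
Sat(E[p U EX (p ∨ a)]) = {s0, s3, s4, s6, s7, s8}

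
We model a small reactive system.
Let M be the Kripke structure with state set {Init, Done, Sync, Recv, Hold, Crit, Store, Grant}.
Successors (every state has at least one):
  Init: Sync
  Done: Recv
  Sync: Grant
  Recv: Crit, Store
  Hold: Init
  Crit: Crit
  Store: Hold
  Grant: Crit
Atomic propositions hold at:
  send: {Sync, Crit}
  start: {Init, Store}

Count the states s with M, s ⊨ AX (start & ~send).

1

Sat(~send) = {Init, Done, Recv, Hold, Store, Grant}
Sat(start & ~send) = {Init, Store}
Sat(AX (start & ~send)) = {s : every successor in {Init, Store}} = {Hold}
|Sat(AX (start & ~send))| = |{Hold}| = 1.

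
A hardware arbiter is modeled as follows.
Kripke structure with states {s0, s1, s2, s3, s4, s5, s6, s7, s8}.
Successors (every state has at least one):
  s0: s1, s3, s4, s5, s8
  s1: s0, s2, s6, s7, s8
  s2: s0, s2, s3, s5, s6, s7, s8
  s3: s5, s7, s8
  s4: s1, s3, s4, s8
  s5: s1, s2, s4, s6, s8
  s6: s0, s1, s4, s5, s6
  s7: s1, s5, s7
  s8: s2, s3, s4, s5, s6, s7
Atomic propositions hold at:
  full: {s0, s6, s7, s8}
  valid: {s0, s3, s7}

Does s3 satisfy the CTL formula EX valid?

Sat(EX valid) = {s : some successor in {s0, s3, s7}} = {s0, s1, s2, s3, s4, s6, s7, s8}
s3 ∈ Sat(EX valid) = {s0, s1, s2, s3, s4, s6, s7, s8}, so the formula holds at s3.

Yes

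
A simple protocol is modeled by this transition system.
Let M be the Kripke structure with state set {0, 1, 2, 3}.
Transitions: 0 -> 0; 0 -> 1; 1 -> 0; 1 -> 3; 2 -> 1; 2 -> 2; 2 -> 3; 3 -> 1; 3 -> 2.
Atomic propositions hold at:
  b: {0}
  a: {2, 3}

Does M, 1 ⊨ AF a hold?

AF a: least fixpoint, start Z0 = {2, 3}, add states with every successor in Z. Already a fixed point.
Sat(AF a) = {2, 3}
1 ∉ Sat(AF a) = {2, 3}, so the formula does not hold at 1.

No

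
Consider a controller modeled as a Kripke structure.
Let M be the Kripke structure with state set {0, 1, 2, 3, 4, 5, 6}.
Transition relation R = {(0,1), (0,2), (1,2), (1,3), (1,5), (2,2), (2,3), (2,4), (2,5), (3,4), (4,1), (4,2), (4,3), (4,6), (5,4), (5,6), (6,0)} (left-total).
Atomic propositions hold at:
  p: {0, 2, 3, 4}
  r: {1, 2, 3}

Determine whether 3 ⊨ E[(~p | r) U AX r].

No

Sat(~p) = {1, 5, 6}
Sat(~p | r) = {1, 2, 3, 5, 6}
Sat(AX r) = {s : every successor in {1, 2, 3}} = {0}
E[(~p | r) U AX r]: least fixpoint, start Z0 = Sat(AX r) = {0}, add states in Sat(~p | r) with some successor in Z. Z1 = {0, 6}; Z2 = {0, 5, 6}; Z3 = {0, 1, 2, 5, 6}; fixed.
Sat(E[(~p | r) U AX r]) = {0, 1, 2, 5, 6}
3 ∉ Sat(E[(~p | r) U AX r]) = {0, 1, 2, 5, 6}, so the formula does not hold at 3.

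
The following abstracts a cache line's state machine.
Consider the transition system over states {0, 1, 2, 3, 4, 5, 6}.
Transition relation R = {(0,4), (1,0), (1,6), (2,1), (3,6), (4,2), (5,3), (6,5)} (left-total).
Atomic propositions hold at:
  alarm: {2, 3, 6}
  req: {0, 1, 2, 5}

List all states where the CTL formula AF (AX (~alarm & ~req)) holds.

{0}

Sat(~alarm) = {0, 1, 4, 5}
Sat(~req) = {3, 4, 6}
Sat(~alarm & ~req) = {4}
Sat(AX (~alarm & ~req)) = {s : every successor in {4}} = {0}
AF (AX (~alarm & ~req)): least fixpoint, start Z0 = {0}, add states with every successor in Z. Already a fixed point.
Sat(AF (AX (~alarm & ~req))) = {0}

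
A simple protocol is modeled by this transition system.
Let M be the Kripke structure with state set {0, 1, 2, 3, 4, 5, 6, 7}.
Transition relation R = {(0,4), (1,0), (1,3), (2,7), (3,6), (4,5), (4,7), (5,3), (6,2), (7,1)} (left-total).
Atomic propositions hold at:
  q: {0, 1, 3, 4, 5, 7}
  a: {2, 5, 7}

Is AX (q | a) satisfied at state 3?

No

Sat(q | a) = {0, 1, 2, 3, 4, 5, 7}
Sat(AX (q | a)) = {s : every successor in {0, 1, 2, 3, 4, 5, 7}} = {0, 1, 2, 4, 5, 6, 7}
3 ∉ Sat(AX (q | a)) = {0, 1, 2, 4, 5, 6, 7}, so the formula does not hold at 3.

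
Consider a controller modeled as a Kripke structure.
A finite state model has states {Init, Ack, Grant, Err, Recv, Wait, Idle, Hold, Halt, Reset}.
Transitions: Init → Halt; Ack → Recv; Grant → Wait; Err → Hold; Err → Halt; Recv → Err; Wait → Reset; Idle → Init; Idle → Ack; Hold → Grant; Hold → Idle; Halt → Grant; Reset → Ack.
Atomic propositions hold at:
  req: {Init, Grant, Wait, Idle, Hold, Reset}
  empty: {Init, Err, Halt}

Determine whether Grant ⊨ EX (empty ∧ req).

Sat(empty ∧ req) = {Init}
Sat(EX (empty ∧ req)) = {s : some successor in {Init}} = {Idle}
Grant ∉ Sat(EX (empty ∧ req)) = {Idle}, so the formula does not hold at Grant.

No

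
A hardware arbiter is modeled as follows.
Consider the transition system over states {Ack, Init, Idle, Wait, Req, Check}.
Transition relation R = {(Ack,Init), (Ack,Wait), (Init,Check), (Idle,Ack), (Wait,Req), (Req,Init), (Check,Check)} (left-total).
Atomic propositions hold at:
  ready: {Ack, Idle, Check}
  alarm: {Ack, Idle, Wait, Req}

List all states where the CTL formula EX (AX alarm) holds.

Sat(AX alarm) = {s : every successor in {Ack, Idle, Wait, Req}} = {Idle, Wait}
Sat(EX (AX alarm)) = {s : some successor in {Idle, Wait}} = {Ack}

{Ack}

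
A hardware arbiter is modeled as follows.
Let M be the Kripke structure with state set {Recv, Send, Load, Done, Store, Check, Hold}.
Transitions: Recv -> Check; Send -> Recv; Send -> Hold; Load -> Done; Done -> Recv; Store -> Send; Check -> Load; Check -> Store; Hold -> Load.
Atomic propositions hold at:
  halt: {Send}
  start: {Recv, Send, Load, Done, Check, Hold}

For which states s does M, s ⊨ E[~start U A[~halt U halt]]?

Sat(~start) = {Store}
Sat(~halt) = {Recv, Load, Done, Store, Check, Hold}
A[~halt U halt]: least fixpoint, start Z0 = Sat(halt) = {Send}, add states in Sat(~halt) with every successor in Z. Z1 = {Send, Store}; fixed.
Sat(A[~halt U halt]) = {Send, Store}
E[~start U A[~halt U halt]]: least fixpoint, start Z0 = Sat(A[~halt U halt]) = {Send, Store}, add states in Sat(~start) with some successor in Z. Already a fixed point.
Sat(E[~start U A[~halt U halt]]) = {Send, Store}

{Send, Store}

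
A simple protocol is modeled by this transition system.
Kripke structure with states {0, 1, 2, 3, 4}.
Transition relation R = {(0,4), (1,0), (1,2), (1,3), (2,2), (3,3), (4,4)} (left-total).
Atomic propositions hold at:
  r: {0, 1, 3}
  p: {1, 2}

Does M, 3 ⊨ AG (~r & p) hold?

Sat(~r) = {2, 4}
Sat(~r & p) = {2}
AG (~r & p): greatest fixpoint, start Z0 = {2}, keep only states in Sat with every successor in Z. Already a fixed point.
Sat(AG (~r & p)) = {2}
3 ∉ Sat(AG (~r & p)) = {2}, so the formula does not hold at 3.

No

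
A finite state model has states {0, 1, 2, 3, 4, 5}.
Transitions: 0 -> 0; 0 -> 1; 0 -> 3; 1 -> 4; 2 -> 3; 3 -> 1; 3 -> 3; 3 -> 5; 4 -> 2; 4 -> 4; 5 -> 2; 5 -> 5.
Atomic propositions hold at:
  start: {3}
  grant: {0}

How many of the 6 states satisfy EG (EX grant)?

Sat(EX grant) = {s : some successor in {0}} = {0}
EG (EX grant): greatest fixpoint, start Z0 = {0}, keep only states in Sat with some successor in Z. Already a fixed point.
Sat(EG (EX grant)) = {0}
|Sat(EG (EX grant))| = |{0}| = 1.

1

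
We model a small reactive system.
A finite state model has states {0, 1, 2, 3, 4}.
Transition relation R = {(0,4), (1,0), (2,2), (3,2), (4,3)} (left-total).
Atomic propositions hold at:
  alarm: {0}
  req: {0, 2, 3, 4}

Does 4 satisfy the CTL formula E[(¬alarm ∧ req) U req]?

Sat(¬alarm) = {1, 2, 3, 4}
Sat(¬alarm ∧ req) = {2, 3, 4}
E[(¬alarm ∧ req) U req]: least fixpoint, start Z0 = Sat(req) = {0, 2, 3, 4}, add states in Sat(¬alarm ∧ req) with some successor in Z. Already a fixed point.
Sat(E[(¬alarm ∧ req) U req]) = {0, 2, 3, 4}
4 ∈ Sat(E[(¬alarm ∧ req) U req]) = {0, 2, 3, 4}, so the formula holds at 4.

Yes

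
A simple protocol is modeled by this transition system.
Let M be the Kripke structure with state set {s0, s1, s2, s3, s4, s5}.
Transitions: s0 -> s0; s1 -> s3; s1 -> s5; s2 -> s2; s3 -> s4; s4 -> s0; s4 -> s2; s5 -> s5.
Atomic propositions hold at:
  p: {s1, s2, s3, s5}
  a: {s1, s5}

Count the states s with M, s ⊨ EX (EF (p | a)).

5

Sat(p | a) = {s1, s2, s3, s5}
EF (p | a): least fixpoint, start Z0 = {s1, s2, s3, s5}, add states with some successor in Z. Z1 = {s1, s2, s3, s4, s5}; fixed.
Sat(EF (p | a)) = {s1, s2, s3, s4, s5}
Sat(EX (EF (p | a))) = {s : some successor in {s1, s2, s3, s4, s5}} = {s1, s2, s3, s4, s5}
|Sat(EX (EF (p | a)))| = |{s1, s2, s3, s4, s5}| = 5.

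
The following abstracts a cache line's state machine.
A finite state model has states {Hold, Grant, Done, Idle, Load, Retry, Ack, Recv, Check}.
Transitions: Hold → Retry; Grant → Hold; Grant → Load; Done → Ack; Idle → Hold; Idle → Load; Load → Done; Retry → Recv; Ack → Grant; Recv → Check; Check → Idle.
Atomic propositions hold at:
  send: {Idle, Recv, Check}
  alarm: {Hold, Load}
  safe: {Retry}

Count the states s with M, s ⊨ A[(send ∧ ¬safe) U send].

3

Sat(¬safe) = {Hold, Grant, Done, Idle, Load, Ack, Recv, Check}
Sat(send ∧ ¬safe) = {Idle, Recv, Check}
A[(send ∧ ¬safe) U send]: least fixpoint, start Z0 = Sat(send) = {Idle, Recv, Check}, add states in Sat(send ∧ ¬safe) with every successor in Z. Already a fixed point.
Sat(A[(send ∧ ¬safe) U send]) = {Idle, Recv, Check}
|Sat(A[(send ∧ ¬safe) U send])| = |{Idle, Recv, Check}| = 3.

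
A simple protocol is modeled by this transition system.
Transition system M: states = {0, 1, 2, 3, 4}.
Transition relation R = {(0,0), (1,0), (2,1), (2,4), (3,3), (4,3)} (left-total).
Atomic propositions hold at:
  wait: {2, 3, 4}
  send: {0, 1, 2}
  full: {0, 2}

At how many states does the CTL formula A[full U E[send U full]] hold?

E[send U full]: least fixpoint, start Z0 = Sat(full) = {0, 2}, add states in Sat(send) with some successor in Z. Z1 = {0, 1, 2}; fixed.
Sat(E[send U full]) = {0, 1, 2}
A[full U E[send U full]]: least fixpoint, start Z0 = Sat(E[send U full]) = {0, 1, 2}, add states in Sat(full) with every successor in Z. Already a fixed point.
Sat(A[full U E[send U full]]) = {0, 1, 2}
|Sat(A[full U E[send U full]])| = |{0, 1, 2}| = 3.

3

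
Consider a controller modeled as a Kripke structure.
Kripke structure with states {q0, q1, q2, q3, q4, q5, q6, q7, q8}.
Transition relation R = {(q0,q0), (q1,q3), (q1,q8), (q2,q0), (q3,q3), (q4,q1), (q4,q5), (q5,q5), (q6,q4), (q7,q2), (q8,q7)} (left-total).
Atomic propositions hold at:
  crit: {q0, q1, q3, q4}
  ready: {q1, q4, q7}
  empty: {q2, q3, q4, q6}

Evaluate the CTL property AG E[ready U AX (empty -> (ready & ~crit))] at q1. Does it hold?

Sat(~crit) = {q2, q5, q6, q7, q8}
Sat(ready & ~crit) = {q7}
Sat(empty -> (ready & ~crit)) = {q0, q1, q5, q7, q8}
Sat(AX (empty -> (ready & ~crit))) = {s : every successor in {q0, q1, q5, q7, q8}} = {q0, q2, q4, q5, q8}
E[ready U AX (empty -> (ready & ~crit))]: least fixpoint, start Z0 = Sat(AX (empty -> (ready & ~crit))) = {q0, q2, q4, q5, q8}, add states in Sat(ready) with some successor in Z. Z1 = {q0, q1, q2, q4, q5, q7, q8}; fixed.
Sat(E[ready U AX (empty -> (ready & ~crit))]) = {q0, q1, q2, q4, q5, q7, q8}
AG E[ready U AX (empty -> (ready & ~crit))]: greatest fixpoint, start Z0 = {q0, q1, q2, q4, q5, q7, q8}, keep only states in Sat with every successor in Z. Z1 = {q0, q2, q4, q5, q7, q8}; Z2 = {q0, q2, q5, q7, q8}; fixed.
Sat(AG E[ready U AX (empty -> (ready & ~crit))]) = {q0, q2, q5, q7, q8}
q1 ∉ Sat(AG E[ready U AX (empty -> (ready & ~crit))]) = {q0, q2, q5, q7, q8}, so the formula does not hold at q1.

No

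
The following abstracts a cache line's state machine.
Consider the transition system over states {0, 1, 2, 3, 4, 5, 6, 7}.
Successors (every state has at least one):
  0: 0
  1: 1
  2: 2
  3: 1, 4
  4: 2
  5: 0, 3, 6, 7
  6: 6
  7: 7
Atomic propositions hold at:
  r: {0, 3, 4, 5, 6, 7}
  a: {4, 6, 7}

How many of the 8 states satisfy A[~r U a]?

Sat(~r) = {1, 2}
A[~r U a]: least fixpoint, start Z0 = Sat(a) = {4, 6, 7}, add states in Sat(~r) with every successor in Z. Already a fixed point.
Sat(A[~r U a]) = {4, 6, 7}
|Sat(A[~r U a])| = |{4, 6, 7}| = 3.

3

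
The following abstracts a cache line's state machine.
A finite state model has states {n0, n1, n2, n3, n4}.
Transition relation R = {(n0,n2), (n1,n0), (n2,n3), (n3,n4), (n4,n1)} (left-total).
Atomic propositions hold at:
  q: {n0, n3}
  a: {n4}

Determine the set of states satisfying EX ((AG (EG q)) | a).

{n3}

EG q: greatest fixpoint, start Z0 = {n0, n3}, keep only states in Sat with some successor in Z. Z1 = ∅; fixed.
Sat(EG q) = ∅
AG (EG q): greatest fixpoint, start Z0 = ∅, keep only states in Sat with every successor in Z. Already a fixed point.
Sat(AG (EG q)) = ∅
Sat((AG (EG q)) | a) = {n4}
Sat(EX ((AG (EG q)) | a)) = {s : some successor in {n4}} = {n3}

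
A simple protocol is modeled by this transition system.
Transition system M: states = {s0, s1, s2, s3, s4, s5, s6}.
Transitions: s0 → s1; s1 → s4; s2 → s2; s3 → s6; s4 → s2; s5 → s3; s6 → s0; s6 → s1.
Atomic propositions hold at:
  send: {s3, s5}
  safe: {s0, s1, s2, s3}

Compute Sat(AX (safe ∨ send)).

Sat(safe ∨ send) = {s0, s1, s2, s3, s5}
Sat(AX (safe ∨ send)) = {s : every successor in {s0, s1, s2, s3, s5}} = {s0, s2, s4, s5, s6}

{s0, s2, s4, s5, s6}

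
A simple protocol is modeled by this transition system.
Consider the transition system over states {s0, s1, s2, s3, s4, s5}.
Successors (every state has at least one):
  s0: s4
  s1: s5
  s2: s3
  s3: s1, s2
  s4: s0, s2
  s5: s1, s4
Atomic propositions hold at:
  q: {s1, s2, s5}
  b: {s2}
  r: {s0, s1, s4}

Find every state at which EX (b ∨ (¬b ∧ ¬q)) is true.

{s0, s2, s3, s4, s5}

Sat(¬b) = {s0, s1, s3, s4, s5}
Sat(¬q) = {s0, s3, s4}
Sat(¬b ∧ ¬q) = {s0, s3, s4}
Sat(b ∨ (¬b ∧ ¬q)) = {s0, s2, s3, s4}
Sat(EX (b ∨ (¬b ∧ ¬q))) = {s : some successor in {s0, s2, s3, s4}} = {s0, s2, s3, s4, s5}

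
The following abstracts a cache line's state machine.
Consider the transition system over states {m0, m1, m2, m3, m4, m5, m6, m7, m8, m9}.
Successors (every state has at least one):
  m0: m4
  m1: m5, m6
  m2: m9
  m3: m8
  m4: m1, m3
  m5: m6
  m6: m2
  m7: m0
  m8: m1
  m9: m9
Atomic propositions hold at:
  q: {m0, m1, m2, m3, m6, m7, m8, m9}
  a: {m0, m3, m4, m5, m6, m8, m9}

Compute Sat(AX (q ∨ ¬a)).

{m2, m3, m4, m5, m6, m7, m8, m9}

Sat(¬a) = {m1, m2, m7}
Sat(q ∨ ¬a) = {m0, m1, m2, m3, m6, m7, m8, m9}
Sat(AX (q ∨ ¬a)) = {s : every successor in {m0, m1, m2, m3, m6, m7, m8, m9}} = {m2, m3, m4, m5, m6, m7, m8, m9}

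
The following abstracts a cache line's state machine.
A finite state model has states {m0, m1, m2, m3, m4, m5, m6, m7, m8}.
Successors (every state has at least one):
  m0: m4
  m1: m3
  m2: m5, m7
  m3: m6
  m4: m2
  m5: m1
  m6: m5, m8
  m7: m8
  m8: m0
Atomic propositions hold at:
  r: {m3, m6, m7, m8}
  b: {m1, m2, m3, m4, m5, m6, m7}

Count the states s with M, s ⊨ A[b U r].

8

A[b U r]: least fixpoint, start Z0 = Sat(r) = {m3, m6, m7, m8}, add states in Sat(b) with every successor in Z. Z1 = {m1, m3, m6, m7, m8}; Z2 = {m1, m3, m5, m6, m7, m8}; Z3 = {m1, m2, m3, m5, m6, m7, m8}; Z4 = {m1, m2, m3, m4, m5, m6, m7, m8}; fixed.
Sat(A[b U r]) = {m1, m2, m3, m4, m5, m6, m7, m8}
|Sat(A[b U r])| = |{m1, m2, m3, m4, m5, m6, m7, m8}| = 8.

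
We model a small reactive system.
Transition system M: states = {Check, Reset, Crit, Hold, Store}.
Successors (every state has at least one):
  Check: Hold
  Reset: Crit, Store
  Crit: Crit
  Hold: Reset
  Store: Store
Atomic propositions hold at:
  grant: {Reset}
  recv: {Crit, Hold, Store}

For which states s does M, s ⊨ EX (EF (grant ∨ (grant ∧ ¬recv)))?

{Check, Hold}

Sat(¬recv) = {Check, Reset}
Sat(grant ∧ ¬recv) = {Reset}
Sat(grant ∨ (grant ∧ ¬recv)) = {Reset}
EF (grant ∨ (grant ∧ ¬recv)): least fixpoint, start Z0 = {Reset}, add states with some successor in Z. Z1 = {Reset, Hold}; Z2 = {Check, Reset, Hold}; fixed.
Sat(EF (grant ∨ (grant ∧ ¬recv))) = {Check, Reset, Hold}
Sat(EX (EF (grant ∨ (grant ∧ ¬recv)))) = {s : some successor in {Check, Reset, Hold}} = {Check, Hold}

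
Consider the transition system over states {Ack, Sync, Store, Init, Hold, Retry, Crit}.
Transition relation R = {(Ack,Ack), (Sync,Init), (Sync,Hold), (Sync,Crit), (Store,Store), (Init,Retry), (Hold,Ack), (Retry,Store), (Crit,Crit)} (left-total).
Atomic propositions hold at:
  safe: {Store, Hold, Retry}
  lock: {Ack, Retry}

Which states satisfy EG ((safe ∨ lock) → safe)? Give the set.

Sat(safe ∨ lock) = {Ack, Store, Hold, Retry}
Sat((safe ∨ lock) → safe) = {Sync, Store, Init, Hold, Retry, Crit}
EG ((safe ∨ lock) → safe): greatest fixpoint, start Z0 = {Sync, Store, Init, Hold, Retry, Crit}, keep only states in Sat with some successor in Z. Z1 = {Sync, Store, Init, Retry, Crit}; fixed.
Sat(EG ((safe ∨ lock) → safe)) = {Sync, Store, Init, Retry, Crit}

{Sync, Store, Init, Retry, Crit}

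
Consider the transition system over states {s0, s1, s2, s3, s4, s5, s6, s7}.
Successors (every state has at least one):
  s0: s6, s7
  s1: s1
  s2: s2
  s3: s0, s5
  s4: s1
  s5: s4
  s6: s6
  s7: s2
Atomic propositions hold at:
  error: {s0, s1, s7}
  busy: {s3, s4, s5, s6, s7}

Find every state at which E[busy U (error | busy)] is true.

{s0, s1, s3, s4, s5, s6, s7}

Sat(error | busy) = {s0, s1, s3, s4, s5, s6, s7}
E[busy U (error | busy)]: least fixpoint, start Z0 = Sat((error | busy)) = {s0, s1, s3, s4, s5, s6, s7}, add states in Sat(busy) with some successor in Z. Already a fixed point.
Sat(E[busy U (error | busy)]) = {s0, s1, s3, s4, s5, s6, s7}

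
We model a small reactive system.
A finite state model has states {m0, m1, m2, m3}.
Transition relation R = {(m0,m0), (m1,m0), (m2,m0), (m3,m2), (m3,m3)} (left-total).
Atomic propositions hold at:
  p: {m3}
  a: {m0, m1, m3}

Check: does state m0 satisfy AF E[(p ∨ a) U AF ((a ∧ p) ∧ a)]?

Sat(p ∨ a) = {m0, m1, m3}
Sat(a ∧ p) = {m3}
Sat((a ∧ p) ∧ a) = {m3}
AF ((a ∧ p) ∧ a): least fixpoint, start Z0 = {m3}, add states with every successor in Z. Already a fixed point.
Sat(AF ((a ∧ p) ∧ a)) = {m3}
E[(p ∨ a) U AF ((a ∧ p) ∧ a)]: least fixpoint, start Z0 = Sat(AF ((a ∧ p) ∧ a)) = {m3}, add states in Sat(p ∨ a) with some successor in Z. Already a fixed point.
Sat(E[(p ∨ a) U AF ((a ∧ p) ∧ a)]) = {m3}
AF E[(p ∨ a) U AF ((a ∧ p) ∧ a)]: least fixpoint, start Z0 = {m3}, add states with every successor in Z. Already a fixed point.
Sat(AF E[(p ∨ a) U AF ((a ∧ p) ∧ a)]) = {m3}
m0 ∉ Sat(AF E[(p ∨ a) U AF ((a ∧ p) ∧ a)]) = {m3}, so the formula does not hold at m0.

No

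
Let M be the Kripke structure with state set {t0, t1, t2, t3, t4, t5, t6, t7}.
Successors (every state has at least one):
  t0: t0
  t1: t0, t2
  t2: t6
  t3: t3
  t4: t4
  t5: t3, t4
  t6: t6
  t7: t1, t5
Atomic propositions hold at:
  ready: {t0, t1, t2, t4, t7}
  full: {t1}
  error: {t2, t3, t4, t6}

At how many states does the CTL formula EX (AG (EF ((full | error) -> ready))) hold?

4

Sat(full | error) = {t1, t2, t3, t4, t6}
Sat((full | error) -> ready) = {t0, t1, t2, t4, t5, t7}
EF ((full | error) -> ready): least fixpoint, start Z0 = {t0, t1, t2, t4, t5, t7}, add states with some successor in Z. Already a fixed point.
Sat(EF ((full | error) -> ready)) = {t0, t1, t2, t4, t5, t7}
AG (EF ((full | error) -> ready)): greatest fixpoint, start Z0 = {t0, t1, t2, t4, t5, t7}, keep only states in Sat with every successor in Z. Z1 = {t0, t1, t4, t7}; Z2 = {t0, t4}; fixed.
Sat(AG (EF ((full | error) -> ready))) = {t0, t4}
Sat(EX (AG (EF ((full | error) -> ready)))) = {s : some successor in {t0, t4}} = {t0, t1, t4, t5}
|Sat(EX (AG (EF ((full | error) -> ready))))| = |{t0, t1, t4, t5}| = 4.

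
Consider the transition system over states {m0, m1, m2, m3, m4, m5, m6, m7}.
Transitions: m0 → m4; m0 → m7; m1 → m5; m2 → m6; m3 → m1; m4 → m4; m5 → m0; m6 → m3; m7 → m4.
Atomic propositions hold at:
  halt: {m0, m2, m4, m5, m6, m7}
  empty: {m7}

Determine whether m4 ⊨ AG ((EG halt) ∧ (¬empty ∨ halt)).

Yes

EG halt: greatest fixpoint, start Z0 = {m0, m2, m4, m5, m6, m7}, keep only states in Sat with some successor in Z. Z1 = {m0, m2, m4, m5, m7}; Z2 = {m0, m4, m5, m7}; fixed.
Sat(EG halt) = {m0, m4, m5, m7}
Sat(¬empty) = {m0, m1, m2, m3, m4, m5, m6}
Sat(¬empty ∨ halt) = {m0, m1, m2, m3, m4, m5, m6, m7}
Sat((EG halt) ∧ (¬empty ∨ halt)) = {m0, m4, m5, m7}
AG ((EG halt) ∧ (¬empty ∨ halt)): greatest fixpoint, start Z0 = {m0, m4, m5, m7}, keep only states in Sat with every successor in Z. Already a fixed point.
Sat(AG ((EG halt) ∧ (¬empty ∨ halt))) = {m0, m4, m5, m7}
m4 ∈ Sat(AG ((EG halt) ∧ (¬empty ∨ halt))) = {m0, m4, m5, m7}, so the formula holds at m4.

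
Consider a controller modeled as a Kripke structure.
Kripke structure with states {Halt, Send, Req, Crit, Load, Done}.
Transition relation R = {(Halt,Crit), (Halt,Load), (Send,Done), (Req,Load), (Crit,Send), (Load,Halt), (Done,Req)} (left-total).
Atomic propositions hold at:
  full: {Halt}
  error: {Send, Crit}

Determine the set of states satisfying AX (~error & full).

Sat(~error) = {Halt, Req, Load, Done}
Sat(~error & full) = {Halt}
Sat(AX (~error & full)) = {s : every successor in {Halt}} = {Load}

{Load}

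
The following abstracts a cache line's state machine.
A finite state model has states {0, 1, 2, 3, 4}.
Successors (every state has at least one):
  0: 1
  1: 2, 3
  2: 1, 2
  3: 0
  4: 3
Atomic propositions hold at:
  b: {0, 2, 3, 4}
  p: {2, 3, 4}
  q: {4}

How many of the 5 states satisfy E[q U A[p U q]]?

1

A[p U q]: least fixpoint, start Z0 = Sat(q) = {4}, add states in Sat(p) with every successor in Z. Already a fixed point.
Sat(A[p U q]) = {4}
E[q U A[p U q]]: least fixpoint, start Z0 = Sat(A[p U q]) = {4}, add states in Sat(q) with some successor in Z. Already a fixed point.
Sat(E[q U A[p U q]]) = {4}
|Sat(E[q U A[p U q]])| = |{4}| = 1.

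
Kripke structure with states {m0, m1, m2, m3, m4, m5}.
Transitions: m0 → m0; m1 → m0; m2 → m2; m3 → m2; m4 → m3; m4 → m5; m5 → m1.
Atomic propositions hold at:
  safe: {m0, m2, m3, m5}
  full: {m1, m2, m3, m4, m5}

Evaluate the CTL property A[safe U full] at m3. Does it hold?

A[safe U full]: least fixpoint, start Z0 = Sat(full) = {m1, m2, m3, m4, m5}, add states in Sat(safe) with every successor in Z. Already a fixed point.
Sat(A[safe U full]) = {m1, m2, m3, m4, m5}
m3 ∈ Sat(A[safe U full]) = {m1, m2, m3, m4, m5}, so the formula holds at m3.

Yes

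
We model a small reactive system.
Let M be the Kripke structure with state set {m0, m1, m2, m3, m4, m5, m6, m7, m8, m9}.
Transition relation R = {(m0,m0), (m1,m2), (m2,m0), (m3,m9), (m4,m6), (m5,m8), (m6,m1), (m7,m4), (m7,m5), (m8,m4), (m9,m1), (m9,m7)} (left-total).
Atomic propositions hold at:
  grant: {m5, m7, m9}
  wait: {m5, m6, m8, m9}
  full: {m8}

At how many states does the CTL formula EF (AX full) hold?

Sat(AX full) = {s : every successor in {m8}} = {m5}
EF (AX full): least fixpoint, start Z0 = {m5}, add states with some successor in Z. Z1 = {m5, m7}; Z2 = {m5, m7, m9}; Z3 = {m3, m5, m7, m9}; fixed.
Sat(EF (AX full)) = {m3, m5, m7, m9}
|Sat(EF (AX full))| = |{m3, m5, m7, m9}| = 4.

4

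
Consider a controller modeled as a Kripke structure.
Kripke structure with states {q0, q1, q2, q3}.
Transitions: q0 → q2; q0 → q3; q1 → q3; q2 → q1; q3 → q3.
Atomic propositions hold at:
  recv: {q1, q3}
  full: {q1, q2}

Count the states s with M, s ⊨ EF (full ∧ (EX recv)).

Sat(EX recv) = {s : some successor in {q1, q3}} = {q0, q1, q2, q3}
Sat(full ∧ (EX recv)) = {q1, q2}
EF (full ∧ (EX recv)): least fixpoint, start Z0 = {q1, q2}, add states with some successor in Z. Z1 = {q0, q1, q2}; fixed.
Sat(EF (full ∧ (EX recv))) = {q0, q1, q2}
|Sat(EF (full ∧ (EX recv)))| = |{q0, q1, q2}| = 3.

3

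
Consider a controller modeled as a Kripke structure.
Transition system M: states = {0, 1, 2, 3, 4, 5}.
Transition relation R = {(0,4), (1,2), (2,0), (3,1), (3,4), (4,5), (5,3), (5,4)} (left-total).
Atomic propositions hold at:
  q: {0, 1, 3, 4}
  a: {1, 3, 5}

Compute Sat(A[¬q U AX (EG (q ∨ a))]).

Sat(¬q) = {2, 5}
Sat(q ∨ a) = {0, 1, 3, 4, 5}
EG (q ∨ a): greatest fixpoint, start Z0 = {0, 1, 3, 4, 5}, keep only states in Sat with some successor in Z. Z1 = {0, 3, 4, 5}; fixed.
Sat(EG (q ∨ a)) = {0, 3, 4, 5}
Sat(AX (EG (q ∨ a))) = {s : every successor in {0, 3, 4, 5}} = {0, 2, 4, 5}
A[¬q U AX (EG (q ∨ a))]: least fixpoint, start Z0 = Sat(AX (EG (q ∨ a))) = {0, 2, 4, 5}, add states in Sat(¬q) with every successor in Z. Already a fixed point.
Sat(A[¬q U AX (EG (q ∨ a))]) = {0, 2, 4, 5}

{0, 2, 4, 5}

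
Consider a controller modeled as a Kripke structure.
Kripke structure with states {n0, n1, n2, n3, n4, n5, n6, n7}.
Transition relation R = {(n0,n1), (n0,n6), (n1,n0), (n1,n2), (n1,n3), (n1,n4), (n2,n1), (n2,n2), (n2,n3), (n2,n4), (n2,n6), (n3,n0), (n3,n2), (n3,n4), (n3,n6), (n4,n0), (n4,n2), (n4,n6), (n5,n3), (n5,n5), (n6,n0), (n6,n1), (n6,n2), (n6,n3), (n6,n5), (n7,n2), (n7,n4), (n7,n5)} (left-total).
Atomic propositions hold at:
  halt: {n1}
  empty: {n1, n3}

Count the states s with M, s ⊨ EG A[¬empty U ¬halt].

Sat(¬empty) = {n0, n2, n4, n5, n6, n7}
Sat(¬halt) = {n0, n2, n3, n4, n5, n6, n7}
A[¬empty U ¬halt]: least fixpoint, start Z0 = Sat(¬halt) = {n0, n2, n3, n4, n5, n6, n7}, add states in Sat(¬empty) with every successor in Z. Already a fixed point.
Sat(A[¬empty U ¬halt]) = {n0, n2, n3, n4, n5, n6, n7}
EG A[¬empty U ¬halt]: greatest fixpoint, start Z0 = {n0, n2, n3, n4, n5, n6, n7}, keep only states in Sat with some successor in Z. Already a fixed point.
Sat(EG A[¬empty U ¬halt]) = {n0, n2, n3, n4, n5, n6, n7}
|Sat(EG A[¬empty U ¬halt])| = |{n0, n2, n3, n4, n5, n6, n7}| = 7.

7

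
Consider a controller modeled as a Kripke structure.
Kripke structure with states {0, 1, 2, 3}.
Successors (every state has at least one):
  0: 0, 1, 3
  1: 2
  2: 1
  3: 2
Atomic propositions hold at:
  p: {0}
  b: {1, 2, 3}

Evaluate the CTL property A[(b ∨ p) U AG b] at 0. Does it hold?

No

Sat(b ∨ p) = {0, 1, 2, 3}
AG b: greatest fixpoint, start Z0 = {1, 2, 3}, keep only states in Sat with every successor in Z. Already a fixed point.
Sat(AG b) = {1, 2, 3}
A[(b ∨ p) U AG b]: least fixpoint, start Z0 = Sat(AG b) = {1, 2, 3}, add states in Sat(b ∨ p) with every successor in Z. Already a fixed point.
Sat(A[(b ∨ p) U AG b]) = {1, 2, 3}
0 ∉ Sat(A[(b ∨ p) U AG b]) = {1, 2, 3}, so the formula does not hold at 0.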